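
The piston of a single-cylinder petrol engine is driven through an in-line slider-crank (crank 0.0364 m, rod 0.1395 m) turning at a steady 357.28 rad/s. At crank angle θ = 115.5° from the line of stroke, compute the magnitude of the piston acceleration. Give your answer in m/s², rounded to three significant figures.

ω = 357.3 rad/s
x(θ) = r cosθ + √(L² − r² sin²θ); with ω constant, a = ω²·d²x/dθ².
d²x/dθ² = −r cosθ − r²(cos2θ)/√u − r⁴ sin²2θ/(4u^{3/2}),  u = L² − r² sin²θ = 0.0183809 m².
Substituting r = 0.0364 m, L = 0.1395 m, θ = 115.5°: d²x/dθ² = +0.021714 m.
a = ω²·d²x/dθ² = (357.3)²·(+0.021714) = +2771.8 m/s²;  |a| = 2771.8 m/s².

2770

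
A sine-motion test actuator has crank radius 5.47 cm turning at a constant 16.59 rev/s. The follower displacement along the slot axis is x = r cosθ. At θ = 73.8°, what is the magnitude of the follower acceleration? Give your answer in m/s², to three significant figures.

ω = 104.2 rad/s (from 16.59 rev/s).
x = r cosθ ⇒ ẍ = −rω² cosθ (ω constant).
|a| = rω²|cosθ| = 0.0547·(104.2)²·|cos 73.8°| = 165.82 m/s².

166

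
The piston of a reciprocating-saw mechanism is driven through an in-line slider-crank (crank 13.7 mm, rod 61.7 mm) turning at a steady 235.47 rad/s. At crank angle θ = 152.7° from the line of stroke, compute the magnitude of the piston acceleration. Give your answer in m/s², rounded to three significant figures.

575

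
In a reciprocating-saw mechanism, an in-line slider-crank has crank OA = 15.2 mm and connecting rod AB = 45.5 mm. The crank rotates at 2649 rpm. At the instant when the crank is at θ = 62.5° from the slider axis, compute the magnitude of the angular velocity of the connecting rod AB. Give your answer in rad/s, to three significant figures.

44.8

ω = 277.4 rad/s (converted from 2649 rpm).
The rod makes angle φ with the slider axis where L sinφ = r sinθ; differentiating, L cosφ·φ̇ = r ω cosθ.
L cosφ = √(L² − r² sin²θ) = 0.043457 m.
|ω_rod| = r ω |cosθ| / √(L² − r² sin²θ) = 0.0152·277.4·0.46175/0.043457 = 44.803 rad/s.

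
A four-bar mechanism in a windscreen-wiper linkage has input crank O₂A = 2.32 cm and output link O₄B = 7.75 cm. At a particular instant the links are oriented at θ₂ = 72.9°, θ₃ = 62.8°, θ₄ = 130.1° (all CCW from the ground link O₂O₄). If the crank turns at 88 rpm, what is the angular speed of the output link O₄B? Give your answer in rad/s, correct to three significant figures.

0.524

ω₂ = 9.215 rad/s (from 88 rpm).
Differentiating the loop-closure r₂e^{iθ₂}+r₃e^{iθ₃}=r₁+r₄e^{iθ₄} gives r₂ω₂e^{iθ₂}+r₃ω₃e^{iθ₃}=r₄ω₄e^{iθ₄}.
Eliminating the other unknown: ω₄ = r₂ω₂ sin(θ₂−θ₃) / [r₄ sin(θ₄−θ₃)].
Numerator sine = +0.17537; denominator sine = +0.92254.
Result = 0.0232·9.215·(+0.17537) / (0.0775·(+0.92254)) = +0.5244 rad/s; magnitude 0.5244 rad/s.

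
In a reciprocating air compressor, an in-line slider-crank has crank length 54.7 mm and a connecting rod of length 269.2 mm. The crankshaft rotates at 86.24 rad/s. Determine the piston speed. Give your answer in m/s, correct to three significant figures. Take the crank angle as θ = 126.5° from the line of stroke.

3.33

ω = 86.24 rad/s
For an in-line slider-crank, x = r cosθ + √(L² − r² sin²θ), so v = −rω sinθ·[1 + r cosθ/√(L² − r² sin²θ)].
With r = 0.0547 m, L = 0.2692 m, θ = 126.5°: √(L² − r² sin²θ) = 0.26558 m.
v = −0.0547·86.24·0.80386·[1 + 0.0547·-0.59482/0.26558] = -3.3275 m/s.
|v| = 3.3275 m/s.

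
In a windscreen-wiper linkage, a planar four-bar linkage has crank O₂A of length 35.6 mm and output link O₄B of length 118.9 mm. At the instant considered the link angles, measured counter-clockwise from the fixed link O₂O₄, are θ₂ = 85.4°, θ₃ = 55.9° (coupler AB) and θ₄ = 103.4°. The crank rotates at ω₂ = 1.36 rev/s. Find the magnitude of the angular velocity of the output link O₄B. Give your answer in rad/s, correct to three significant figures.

ω₂ = 8.545 rad/s (from 1.36 rev/s).
Differentiating the loop-closure r₂e^{iθ₂}+r₃e^{iθ₃}=r₁+r₄e^{iθ₄} gives r₂ω₂e^{iθ₂}+r₃ω₃e^{iθ₃}=r₄ω₄e^{iθ₄}.
Eliminating the other unknown: ω₄ = r₂ω₂ sin(θ₂−θ₃) / [r₄ sin(θ₄−θ₃)].
Numerator sine = +0.49242; denominator sine = +0.73728.
Result = 0.0356·8.545·(+0.49242) / (0.1189·(+0.73728)) = +1.7088 rad/s; magnitude 1.7088 rad/s.

1.71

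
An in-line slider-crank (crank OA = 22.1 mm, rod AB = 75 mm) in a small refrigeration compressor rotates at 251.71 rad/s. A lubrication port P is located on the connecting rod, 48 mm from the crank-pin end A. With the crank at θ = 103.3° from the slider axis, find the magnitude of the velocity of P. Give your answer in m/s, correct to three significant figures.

5.19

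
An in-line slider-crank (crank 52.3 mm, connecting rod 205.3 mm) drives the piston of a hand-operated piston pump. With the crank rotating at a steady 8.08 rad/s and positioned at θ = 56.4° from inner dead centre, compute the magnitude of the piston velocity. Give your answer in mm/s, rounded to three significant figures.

403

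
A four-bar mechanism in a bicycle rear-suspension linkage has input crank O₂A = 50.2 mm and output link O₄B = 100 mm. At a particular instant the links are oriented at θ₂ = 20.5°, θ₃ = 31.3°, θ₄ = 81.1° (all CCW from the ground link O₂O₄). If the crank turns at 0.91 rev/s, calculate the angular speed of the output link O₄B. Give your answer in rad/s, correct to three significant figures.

0.704

ω₂ = 5.718 rad/s (from 0.91 rev/s).
Differentiating the loop-closure r₂e^{iθ₂}+r₃e^{iθ₃}=r₁+r₄e^{iθ₄} gives r₂ω₂e^{iθ₂}+r₃ω₃e^{iθ₃}=r₄ω₄e^{iθ₄}.
Eliminating the other unknown: ω₄ = r₂ω₂ sin(θ₂−θ₃) / [r₄ sin(θ₄−θ₃)].
Numerator sine = -0.18738; denominator sine = +0.76380.
Result = 0.0502·5.718·(-0.18738) / (0.1·(+0.76380)) = -0.70416 rad/s; magnitude 0.70416 rad/s.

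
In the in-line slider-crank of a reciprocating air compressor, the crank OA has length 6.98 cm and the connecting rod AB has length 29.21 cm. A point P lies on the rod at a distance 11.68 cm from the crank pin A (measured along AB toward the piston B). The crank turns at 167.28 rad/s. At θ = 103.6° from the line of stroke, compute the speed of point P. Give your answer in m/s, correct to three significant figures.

11.2

ω = 167.3 rad/s.  Crank-pin speed |V_A| = rω = 11.676 m/s, perpendicular to OA.
Rod angle: sinφ = −(r/L) sinθ ⇒ φ = -13.430°; ω_rod = −rω cosθ/√(L²−r²sin²θ) = +9.6636 rad/s.
V_P = V_A + ω_rod × AP, with AP = 0.1168 m along the rod.
Components: V_Px = −rω sinθ − a·ω_rod·sinφ = -11.087 m/s;  V_Py = rω cosθ + a·ω_rod·cosφ = -1.6477 m/s.
|V_P| = √(V_Px² + V_Py²) = 11.208 m/s.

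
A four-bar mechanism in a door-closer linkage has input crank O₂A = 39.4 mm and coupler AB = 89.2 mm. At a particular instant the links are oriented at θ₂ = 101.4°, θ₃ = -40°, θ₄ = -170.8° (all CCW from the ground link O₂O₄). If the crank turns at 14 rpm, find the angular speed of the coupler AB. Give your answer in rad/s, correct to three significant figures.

ω₂ = 1.466 rad/s (from 14 rpm).
Differentiating the loop-closure r₂e^{iθ₂}+r₃e^{iθ₃}=r₁+r₄e^{iθ₄} gives r₂ω₂e^{iθ₂}+r₃ω₃e^{iθ₃}=r₄ω₄e^{iθ₄}.
Eliminating the other unknown: ω₃ = r₂ω₂ sin(θ₄−θ₂) / [r₃ sin(θ₃−θ₄)].
Numerator sine = +0.99926; denominator sine = +0.75700.
Result = 0.0394·1.466·(+0.99926) / (0.0892·(+0.75700)) = +0.85482 rad/s; magnitude 0.85482 rad/s.

0.855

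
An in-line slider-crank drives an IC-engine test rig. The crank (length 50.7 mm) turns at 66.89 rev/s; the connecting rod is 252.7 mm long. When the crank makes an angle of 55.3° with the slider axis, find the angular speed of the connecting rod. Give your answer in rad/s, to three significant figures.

ω = 420.3 rad/s (converted from 66.89 rev/s).
The rod makes angle φ with the slider axis where L sinφ = r sinθ; differentiating, L cosφ·φ̇ = r ω cosθ.
L cosφ = √(L² − r² sin²θ) = 0.24924 m.
|ω_rod| = r ω |cosθ| / √(L² − r² sin²θ) = 0.0507·420.3·0.56928/0.24924 = 48.67 rad/s.

48.7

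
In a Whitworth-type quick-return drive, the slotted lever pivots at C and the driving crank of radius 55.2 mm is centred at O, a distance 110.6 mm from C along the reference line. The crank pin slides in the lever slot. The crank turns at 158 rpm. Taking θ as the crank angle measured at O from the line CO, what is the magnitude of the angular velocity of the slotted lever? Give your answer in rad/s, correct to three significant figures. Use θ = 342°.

5.45

ω = 16.55 rad/s (from 158 rpm).
Crank pin A relative to C: A = (d + r cosθ, r sinθ); lever angle φ = atan2(r sinθ, d + r cosθ).
Differentiating tanφ: φ̇ = rω(d cosθ + r)/(d² + r² + 2dr cosθ).
d² + r² + 2dr cosθ = |CA|² = 0.026892 m²;  d cosθ + r = +0.16039 m.
|ω_lever| = |0.0552·16.55·+0.16039| / 0.026892 = 5.4472 rad/s.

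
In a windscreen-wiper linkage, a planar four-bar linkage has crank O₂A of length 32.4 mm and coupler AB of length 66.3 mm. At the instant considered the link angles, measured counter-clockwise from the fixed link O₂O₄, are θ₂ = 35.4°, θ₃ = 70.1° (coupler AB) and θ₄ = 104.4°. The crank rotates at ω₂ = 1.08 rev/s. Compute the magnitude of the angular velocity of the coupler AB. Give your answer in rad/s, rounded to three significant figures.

5.49

ω₂ = 6.786 rad/s (from 1.08 rev/s).
Differentiating the loop-closure r₂e^{iθ₂}+r₃e^{iθ₃}=r₁+r₄e^{iθ₄} gives r₂ω₂e^{iθ₂}+r₃ω₃e^{iθ₃}=r₄ω₄e^{iθ₄}.
Eliminating the other unknown: ω₃ = r₂ω₂ sin(θ₄−θ₂) / [r₃ sin(θ₃−θ₄)].
Numerator sine = +0.93358; denominator sine = -0.56353.
Result = 0.0324·6.786·(+0.93358) / (0.0663·(-0.56353)) = -5.4938 rad/s; magnitude 5.4938 rad/s.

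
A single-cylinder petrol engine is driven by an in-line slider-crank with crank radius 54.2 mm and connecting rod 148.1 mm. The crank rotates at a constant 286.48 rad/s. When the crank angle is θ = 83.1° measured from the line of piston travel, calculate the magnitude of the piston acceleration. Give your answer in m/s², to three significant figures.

1160

ω = 286.5 rad/s
x(θ) = r cosθ + √(L² − r² sin²θ); with ω constant, a = ω²·d²x/dθ².
d²x/dθ² = −r cosθ − r²(cos2θ)/√u − r⁴ sin²2θ/(4u^{3/2}),  u = L² − r² sin²θ = 0.0190384 m².
Substituting r = 0.0542 m, L = 0.1481 m, θ = 83.1°: d²x/dθ² = +0.014118 m.
a = ω²·d²x/dθ² = (286.5)²·(+0.014118) = +1158.6 m/s²;  |a| = 1158.6 m/s².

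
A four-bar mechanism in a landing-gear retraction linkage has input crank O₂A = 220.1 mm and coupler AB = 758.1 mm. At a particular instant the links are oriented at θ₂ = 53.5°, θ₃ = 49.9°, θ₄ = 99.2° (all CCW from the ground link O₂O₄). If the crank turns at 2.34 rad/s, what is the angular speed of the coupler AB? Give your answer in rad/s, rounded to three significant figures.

0.641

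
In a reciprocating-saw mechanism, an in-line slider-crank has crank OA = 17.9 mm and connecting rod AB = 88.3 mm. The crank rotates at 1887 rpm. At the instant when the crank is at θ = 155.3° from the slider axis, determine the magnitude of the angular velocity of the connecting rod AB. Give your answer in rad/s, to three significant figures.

36.5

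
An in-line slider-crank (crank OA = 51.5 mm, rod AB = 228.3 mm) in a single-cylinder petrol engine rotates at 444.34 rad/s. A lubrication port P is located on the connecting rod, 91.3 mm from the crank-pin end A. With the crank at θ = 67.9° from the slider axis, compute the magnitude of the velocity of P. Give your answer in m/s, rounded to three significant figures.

22.5

ω = 444.3 rad/s.  Crank-pin speed |V_A| = rω = 22.884 m/s, perpendicular to OA.
Rod angle: sinφ = −(r/L) sinθ ⇒ φ = -12.064°; ω_rod = −rω cosθ/√(L²−r²sin²θ) = -38.562 rad/s.
V_P = V_A + ω_rod × AP, with AP = 0.0913 m along the rod.
Components: V_Px = −rω sinθ − a·ω_rod·sinφ = -21.938 m/s;  V_Py = rω cosθ + a·ω_rod·cosφ = +5.1664 m/s.
|V_P| = √(V_Px² + V_Py²) = 22.538 m/s.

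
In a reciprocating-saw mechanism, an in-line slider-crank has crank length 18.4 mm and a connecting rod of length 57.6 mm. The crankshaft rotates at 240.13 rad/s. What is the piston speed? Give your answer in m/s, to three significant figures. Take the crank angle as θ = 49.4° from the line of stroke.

4.07

ω = 240.1 rad/s
For an in-line slider-crank, x = r cosθ + √(L² − r² sin²θ), so v = −rω sinθ·[1 + r cosθ/√(L² − r² sin²θ)].
With r = 0.0184 m, L = 0.0576 m, θ = 49.4°: √(L² − r² sin²θ) = 0.05588 m.
v = −0.0184·240.1·0.75927·[1 + 0.0184·0.65077/0.05588] = -4.0736 m/s.
|v| = 4.0736 m/s.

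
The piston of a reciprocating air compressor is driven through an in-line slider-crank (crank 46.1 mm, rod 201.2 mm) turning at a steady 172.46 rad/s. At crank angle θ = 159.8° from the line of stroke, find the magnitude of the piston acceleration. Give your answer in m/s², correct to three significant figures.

1050

ω = 172.5 rad/s
x(θ) = r cosθ + √(L² − r² sin²θ); with ω constant, a = ω²·d²x/dθ².
d²x/dθ² = −r cosθ − r²(cos2θ)/√u − r⁴ sin²2θ/(4u^{3/2}),  u = L² − r² sin²θ = 0.040228 m².
Substituting r = 0.0461 m, L = 0.2012 m, θ = 159.8°: d²x/dθ² = +0.035137 m.
a = ω²·d²x/dθ² = (172.5)²·(+0.035137) = +1045 m/s²;  |a| = 1045 m/s².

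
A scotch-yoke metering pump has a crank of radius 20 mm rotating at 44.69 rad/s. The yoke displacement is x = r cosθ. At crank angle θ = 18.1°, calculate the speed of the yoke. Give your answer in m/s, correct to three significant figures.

0.278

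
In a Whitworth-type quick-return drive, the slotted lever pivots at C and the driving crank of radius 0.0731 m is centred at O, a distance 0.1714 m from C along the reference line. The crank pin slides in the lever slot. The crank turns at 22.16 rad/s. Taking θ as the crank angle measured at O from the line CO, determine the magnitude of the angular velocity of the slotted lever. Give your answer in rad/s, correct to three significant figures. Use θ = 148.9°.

ω = 22.16 rad/s
Crank pin A relative to C: A = (d + r cosθ, r sinθ); lever angle φ = atan2(r sinθ, d + r cosθ).
Differentiating tanφ: φ̇ = rω(d cosθ + r)/(d² + r² + 2dr cosθ).
d² + r² + 2dr cosθ = |CA|² = 0.0132646 m²;  d cosθ + r = -0.073664 m.
|ω_lever| = |0.0731·22.16·-0.073664| / 0.0132646 = 8.996 rad/s.

9.00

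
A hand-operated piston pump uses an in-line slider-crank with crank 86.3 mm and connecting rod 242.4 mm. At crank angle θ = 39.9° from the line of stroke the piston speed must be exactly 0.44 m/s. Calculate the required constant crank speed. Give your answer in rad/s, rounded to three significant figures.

6.21

For an in-line slider-crank, |v_piston| = rω|sinθ|·[1 + r cosθ/√(L² − r² sin²θ)].
With r = 0.0863 m, L = 0.2424 m, θ = 39.9°: the bracketed kinematic factor |dx/dθ| = 0.070887 m.
ω = v/|dx/dθ| = 0.44/0.070887 = 6.2071 rad/s.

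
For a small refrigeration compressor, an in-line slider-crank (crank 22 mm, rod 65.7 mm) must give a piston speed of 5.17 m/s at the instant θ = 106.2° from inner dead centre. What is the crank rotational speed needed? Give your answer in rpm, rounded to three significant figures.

For an in-line slider-crank, |v_piston| = rω|sinθ|·[1 + r cosθ/√(L² − r² sin²θ)].
With r = 0.022 m, L = 0.0657 m, θ = 106.2°: the bracketed kinematic factor |dx/dθ| = 0.019042 m.
ω = v/|dx/dθ| = 5.17/0.019042 = 271.5 rad/s.
N = 60ω/(2π) = 2592.7 rpm.

2590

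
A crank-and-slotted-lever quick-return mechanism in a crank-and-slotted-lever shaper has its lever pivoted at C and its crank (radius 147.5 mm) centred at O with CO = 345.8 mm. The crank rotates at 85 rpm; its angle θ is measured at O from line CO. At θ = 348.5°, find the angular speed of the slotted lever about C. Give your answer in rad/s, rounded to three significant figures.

2.65

ω = 8.901 rad/s (from 85 rpm).
Crank pin A relative to C: A = (d + r cosθ, r sinθ); lever angle φ = atan2(r sinθ, d + r cosθ).
Differentiating tanφ: φ̇ = rω(d cosθ + r)/(d² + r² + 2dr cosθ).
d² + r² + 2dr cosθ = |CA|² = 0.241297 m²;  d cosθ + r = +0.48636 m.
|ω_lever| = |0.1475·8.901·+0.48636| / 0.241297 = 2.6463 rad/s.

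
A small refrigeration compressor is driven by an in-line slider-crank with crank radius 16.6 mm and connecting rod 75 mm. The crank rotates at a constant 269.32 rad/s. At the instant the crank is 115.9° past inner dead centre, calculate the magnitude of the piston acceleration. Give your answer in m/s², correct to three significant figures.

ω = 269.3 rad/s
x(θ) = r cosθ + √(L² − r² sin²θ); with ω constant, a = ω²·d²x/dθ².
d²x/dθ² = −r cosθ − r²(cos2θ)/√u − r⁴ sin²2θ/(4u^{3/2}),  u = L² − r² sin²θ = 0.00540202 m².
Substituting r = 0.0166 m, L = 0.075 m, θ = 115.9°: d²x/dθ² = +0.0095399 m.
a = ω²·d²x/dθ² = (269.3)²·(+0.0095399) = +691.96 m/s²;  |a| = 691.96 m/s².

692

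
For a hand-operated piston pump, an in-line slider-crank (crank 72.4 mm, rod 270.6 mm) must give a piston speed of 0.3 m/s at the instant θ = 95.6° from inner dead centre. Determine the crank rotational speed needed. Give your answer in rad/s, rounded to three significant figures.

For an in-line slider-crank, |v_piston| = rω|sinθ|·[1 + r cosθ/√(L² − r² sin²θ)].
With r = 0.0724 m, L = 0.2706 m, θ = 95.6°: the bracketed kinematic factor |dx/dθ| = 0.070103 m.
ω = v/|dx/dθ| = 0.3/0.070103 = 4.2794 rad/s.

4.28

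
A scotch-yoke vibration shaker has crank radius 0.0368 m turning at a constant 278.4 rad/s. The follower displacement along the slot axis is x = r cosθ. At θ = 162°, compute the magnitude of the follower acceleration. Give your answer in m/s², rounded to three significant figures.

ω = 278.4 rad/s
x = r cosθ ⇒ ẍ = −rω² cosθ (ω constant).
|a| = rω²|cosθ| = 0.0368·(278.4)²·|cos 162°| = 2712.6 m/s².

2710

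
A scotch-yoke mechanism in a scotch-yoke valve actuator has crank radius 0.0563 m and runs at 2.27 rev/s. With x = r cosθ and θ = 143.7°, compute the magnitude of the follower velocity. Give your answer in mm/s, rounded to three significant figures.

475

ω = 14.26 rad/s (from 2.27 rev/s).
x = r cosθ ⇒ ẋ = −rω sinθ.
|v| = rω|sinθ| = 0.0563·14.26·|sin 143.7°| = 0.47539 m/s = 475.39 mm/s.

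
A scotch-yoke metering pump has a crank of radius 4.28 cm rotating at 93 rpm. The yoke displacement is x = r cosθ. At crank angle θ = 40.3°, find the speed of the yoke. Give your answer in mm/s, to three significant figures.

270

ω = 9.739 rad/s (from 93 rpm).
x = r cosθ ⇒ ẋ = −rω sinθ.
|v| = rω|sinθ| = 0.0428·9.739·|sin 40.3°| = 0.2696 m/s = 269.6 mm/s.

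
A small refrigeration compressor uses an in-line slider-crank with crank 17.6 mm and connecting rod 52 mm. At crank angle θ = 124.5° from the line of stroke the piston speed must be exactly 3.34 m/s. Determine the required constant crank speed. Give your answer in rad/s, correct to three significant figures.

For an in-line slider-crank, |v_piston| = rω|sinθ|·[1 + r cosθ/√(L² − r² sin²θ)].
With r = 0.0176 m, L = 0.052 m, θ = 124.5°: the bracketed kinematic factor |dx/dθ| = 0.011609 m.
ω = v/|dx/dθ| = 3.34/0.011609 = 287.71 rad/s.

288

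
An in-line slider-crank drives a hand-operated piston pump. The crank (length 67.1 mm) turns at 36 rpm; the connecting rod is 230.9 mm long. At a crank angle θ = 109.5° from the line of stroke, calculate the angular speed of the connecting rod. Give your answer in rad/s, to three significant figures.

ω = 3.77 rad/s (converted from 36 rpm).
The rod makes angle φ with the slider axis where L sinφ = r sinθ; differentiating, L cosφ·φ̇ = r ω cosθ.
L cosφ = √(L² − r² sin²θ) = 0.22207 m.
|ω_rod| = r ω |cosθ| / √(L² − r² sin²θ) = 0.0671·3.77·0.33381/0.22207 = 0.38024 rad/s.

0.380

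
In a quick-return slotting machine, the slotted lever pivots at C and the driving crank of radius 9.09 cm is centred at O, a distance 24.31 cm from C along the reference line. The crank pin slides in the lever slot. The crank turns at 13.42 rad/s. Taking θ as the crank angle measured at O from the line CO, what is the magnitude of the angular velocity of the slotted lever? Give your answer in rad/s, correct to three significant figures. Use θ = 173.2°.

ω = 13.42 rad/s
Crank pin A relative to C: A = (d + r cosθ, r sinθ); lever angle φ = atan2(r sinθ, d + r cosθ).
Differentiating tanφ: φ̇ = rω(d cosθ + r)/(d² + r² + 2dr cosθ).
d² + r² + 2dr cosθ = |CA|² = 0.0234757 m²;  d cosθ + r = -0.15049 m.
|ω_lever| = |0.0909·13.42·-0.15049| / 0.0234757 = 7.82 rad/s.

7.82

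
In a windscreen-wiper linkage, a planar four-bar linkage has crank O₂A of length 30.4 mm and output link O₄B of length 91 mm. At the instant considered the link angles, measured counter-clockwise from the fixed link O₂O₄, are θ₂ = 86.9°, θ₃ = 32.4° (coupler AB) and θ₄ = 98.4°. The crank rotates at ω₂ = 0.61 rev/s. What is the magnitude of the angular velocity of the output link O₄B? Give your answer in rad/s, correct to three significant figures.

1.14

ω₂ = 3.833 rad/s (from 0.61 rev/s).
Differentiating the loop-closure r₂e^{iθ₂}+r₃e^{iθ₃}=r₁+r₄e^{iθ₄} gives r₂ω₂e^{iθ₂}+r₃ω₃e^{iθ₃}=r₄ω₄e^{iθ₄}.
Eliminating the other unknown: ω₄ = r₂ω₂ sin(θ₂−θ₃) / [r₄ sin(θ₄−θ₃)].
Numerator sine = +0.81412; denominator sine = +0.91355.
Result = 0.0304·3.833·(+0.81412) / (0.091·(+0.91355)) = +1.141 rad/s; magnitude 1.141 rad/s.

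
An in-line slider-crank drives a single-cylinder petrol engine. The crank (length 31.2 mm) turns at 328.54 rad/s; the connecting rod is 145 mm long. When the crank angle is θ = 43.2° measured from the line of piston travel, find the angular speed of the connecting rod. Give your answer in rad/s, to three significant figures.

52.1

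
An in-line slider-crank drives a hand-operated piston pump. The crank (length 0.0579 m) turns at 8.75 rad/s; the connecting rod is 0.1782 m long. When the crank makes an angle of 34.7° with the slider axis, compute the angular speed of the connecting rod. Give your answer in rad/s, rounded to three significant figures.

2.38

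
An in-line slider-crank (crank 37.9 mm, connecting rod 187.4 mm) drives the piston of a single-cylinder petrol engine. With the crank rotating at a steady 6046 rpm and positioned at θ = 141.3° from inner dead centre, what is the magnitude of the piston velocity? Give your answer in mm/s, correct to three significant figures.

12600

ω = 2π·6046/60 = 633.1 rad/s
For an in-line slider-crank, x = r cosθ + √(L² − r² sin²θ), so v = −rω sinθ·[1 + r cosθ/√(L² − r² sin²θ)].
With r = 0.0379 m, L = 0.1874 m, θ = 141.3°: √(L² − r² sin²θ) = 0.1859 m.
v = −0.0379·633.1·0.62524·[1 + 0.0379·-0.78043/0.1859] = -12.616 m/s.
|v| = 12.616 m/s = 12616 mm/s.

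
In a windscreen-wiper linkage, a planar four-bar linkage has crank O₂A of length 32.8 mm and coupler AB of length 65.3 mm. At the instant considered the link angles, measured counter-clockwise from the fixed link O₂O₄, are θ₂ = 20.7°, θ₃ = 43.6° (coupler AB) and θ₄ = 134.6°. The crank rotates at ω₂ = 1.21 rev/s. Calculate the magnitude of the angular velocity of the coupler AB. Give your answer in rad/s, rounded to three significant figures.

ω₂ = 7.603 rad/s (from 1.21 rev/s).
Differentiating the loop-closure r₂e^{iθ₂}+r₃e^{iθ₃}=r₁+r₄e^{iθ₄} gives r₂ω₂e^{iθ₂}+r₃ω₃e^{iθ₃}=r₄ω₄e^{iθ₄}.
Eliminating the other unknown: ω₃ = r₂ω₂ sin(θ₄−θ₂) / [r₃ sin(θ₃−θ₄)].
Numerator sine = +0.91425; denominator sine = -0.99985.
Result = 0.0328·7.603·(+0.91425) / (0.0653·(-0.99985)) = -3.4919 rad/s; magnitude 3.4919 rad/s.

3.49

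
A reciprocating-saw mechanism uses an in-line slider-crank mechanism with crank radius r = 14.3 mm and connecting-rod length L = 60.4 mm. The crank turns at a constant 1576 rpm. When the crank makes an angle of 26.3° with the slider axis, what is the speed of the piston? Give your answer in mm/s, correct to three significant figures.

1270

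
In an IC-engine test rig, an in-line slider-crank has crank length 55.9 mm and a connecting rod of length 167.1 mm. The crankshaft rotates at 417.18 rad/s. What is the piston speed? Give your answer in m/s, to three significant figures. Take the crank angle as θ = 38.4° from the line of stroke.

ω = 417.2 rad/s
For an in-line slider-crank, x = r cosθ + √(L² − r² sin²θ), so v = −rω sinθ·[1 + r cosθ/√(L² − r² sin²θ)].
With r = 0.0559 m, L = 0.1671 m, θ = 38.4°: √(L² − r² sin²θ) = 0.16345 m.
v = −0.0559·417.2·0.62115·[1 + 0.0559·0.78369/0.16345] = -18.368 m/s.
|v| = 18.368 m/s.

18.4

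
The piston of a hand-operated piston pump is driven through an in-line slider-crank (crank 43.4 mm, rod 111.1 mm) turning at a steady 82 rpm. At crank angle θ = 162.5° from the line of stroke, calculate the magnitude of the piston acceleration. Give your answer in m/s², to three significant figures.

ω = 2π·82/60 = 8.587 rad/s
x(θ) = r cosθ + √(L² − r² sin²θ); with ω constant, a = ω²·d²x/dθ².
d²x/dθ² = −r cosθ − r²(cos2θ)/√u − r⁴ sin²2θ/(4u^{3/2}),  u = L² − r² sin²θ = 0.0121729 m².
Substituting r = 0.0434 m, L = 0.1111 m, θ = 162.5°: d²x/dθ² = +0.02719 m.
a = ω²·d²x/dθ² = (8.587)²·(+0.02719) = +2.0049 m/s²;  |a| = 2.0049 m/s².

2.00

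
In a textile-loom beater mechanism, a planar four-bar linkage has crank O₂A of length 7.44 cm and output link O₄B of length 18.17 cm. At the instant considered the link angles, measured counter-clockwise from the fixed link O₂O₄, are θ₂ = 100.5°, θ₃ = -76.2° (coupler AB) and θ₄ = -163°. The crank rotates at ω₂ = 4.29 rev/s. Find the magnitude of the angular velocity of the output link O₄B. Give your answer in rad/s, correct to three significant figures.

ω₂ = 26.95 rad/s (from 4.29 rev/s).
Differentiating the loop-closure r₂e^{iθ₂}+r₃e^{iθ₃}=r₁+r₄e^{iθ₄} gives r₂ω₂e^{iθ₂}+r₃ω₃e^{iθ₃}=r₄ω₄e^{iθ₄}.
Eliminating the other unknown: ω₄ = r₂ω₂ sin(θ₂−θ₃) / [r₄ sin(θ₄−θ₃)].
Numerator sine = +0.05756; denominator sine = -0.99844.
Result = 0.0744·26.95·(+0.05756) / (0.1817·(-0.99844)) = -0.63633 rad/s; magnitude 0.63633 rad/s.

0.636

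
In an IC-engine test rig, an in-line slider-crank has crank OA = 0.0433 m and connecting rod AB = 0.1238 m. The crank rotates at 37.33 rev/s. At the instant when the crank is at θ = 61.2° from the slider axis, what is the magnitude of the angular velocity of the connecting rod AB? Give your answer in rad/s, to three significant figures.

41.5

ω = 234.6 rad/s (converted from 37.33 rev/s).
The rod makes angle φ with the slider axis where L sinφ = r sinθ; differentiating, L cosφ·φ̇ = r ω cosθ.
L cosφ = √(L² − r² sin²θ) = 0.11784 m.
|ω_rod| = r ω |cosθ| / √(L² − r² sin²θ) = 0.0433·234.6·0.48175/0.11784 = 41.519 rad/s.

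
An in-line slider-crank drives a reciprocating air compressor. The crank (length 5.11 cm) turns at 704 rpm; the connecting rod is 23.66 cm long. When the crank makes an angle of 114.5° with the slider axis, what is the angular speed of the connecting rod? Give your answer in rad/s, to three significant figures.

ω = 73.72 rad/s (converted from 704 rpm).
The rod makes angle φ with the slider axis where L sinφ = r sinθ; differentiating, L cosφ·φ̇ = r ω cosθ.
L cosφ = √(L² − r² sin²θ) = 0.23199 m.
|ω_rod| = r ω |cosθ| / √(L² − r² sin²θ) = 0.0511·73.72·0.41469/0.23199 = 6.7342 rad/s.

6.73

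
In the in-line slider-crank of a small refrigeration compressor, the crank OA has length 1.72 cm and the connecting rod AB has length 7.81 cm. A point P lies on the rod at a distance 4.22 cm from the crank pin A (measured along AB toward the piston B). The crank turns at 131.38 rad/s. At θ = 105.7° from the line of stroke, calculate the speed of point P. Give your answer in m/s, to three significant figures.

2.12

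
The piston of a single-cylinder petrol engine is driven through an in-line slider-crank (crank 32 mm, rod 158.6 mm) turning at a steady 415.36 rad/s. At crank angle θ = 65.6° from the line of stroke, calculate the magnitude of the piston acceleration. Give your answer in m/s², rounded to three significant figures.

1540

ω = 415.4 rad/s
x(θ) = r cosθ + √(L² − r² sin²θ); with ω constant, a = ω²·d²x/dθ².
d²x/dθ² = −r cosθ − r²(cos2θ)/√u − r⁴ sin²2θ/(4u^{3/2}),  u = L² − r² sin²θ = 0.0243047 m².
Substituting r = 0.032 m, L = 0.1586 m, θ = 65.6°: d²x/dθ² = -0.008932 m.
a = ω²·d²x/dθ² = (415.4)²·(-0.008932) = -1541 m/s²;  |a| = 1541 m/s².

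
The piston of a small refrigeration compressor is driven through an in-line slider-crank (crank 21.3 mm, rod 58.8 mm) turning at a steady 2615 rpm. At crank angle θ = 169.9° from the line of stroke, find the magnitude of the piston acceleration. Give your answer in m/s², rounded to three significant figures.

1030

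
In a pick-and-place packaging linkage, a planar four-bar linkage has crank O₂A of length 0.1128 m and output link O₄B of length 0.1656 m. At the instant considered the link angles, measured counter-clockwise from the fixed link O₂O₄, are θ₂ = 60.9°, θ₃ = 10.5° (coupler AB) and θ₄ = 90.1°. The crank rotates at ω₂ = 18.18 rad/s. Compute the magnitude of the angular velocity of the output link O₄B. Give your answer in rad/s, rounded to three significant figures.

9.70

ω₂ = 18.18 rad/s
Differentiating the loop-closure r₂e^{iθ₂}+r₃e^{iθ₃}=r₁+r₄e^{iθ₄} gives r₂ω₂e^{iθ₂}+r₃ω₃e^{iθ₃}=r₄ω₄e^{iθ₄}.
Eliminating the other unknown: ω₄ = r₂ω₂ sin(θ₂−θ₃) / [r₄ sin(θ₄−θ₃)].
Numerator sine = +0.77051; denominator sine = +0.98357.
Result = 0.1128·18.18·(+0.77051) / (0.1656·(+0.98357)) = +9.701 rad/s; magnitude 9.701 rad/s.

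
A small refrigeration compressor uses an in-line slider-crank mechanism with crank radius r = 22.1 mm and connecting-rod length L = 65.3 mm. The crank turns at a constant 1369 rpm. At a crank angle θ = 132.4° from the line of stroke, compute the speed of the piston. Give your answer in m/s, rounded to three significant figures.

ω = 2π·1369/60 = 143.4 rad/s
For an in-line slider-crank, x = r cosθ + √(L² − r² sin²θ), so v = −rω sinθ·[1 + r cosθ/√(L² − r² sin²θ)].
With r = 0.0221 m, L = 0.0653 m, θ = 132.4°: √(L² − r² sin²θ) = 0.063228 m.
v = −0.0221·143.4·0.73846·[1 + 0.0221·-0.67430/0.063228] = -1.7882 m/s.
|v| = 1.7882 m/s.

1.79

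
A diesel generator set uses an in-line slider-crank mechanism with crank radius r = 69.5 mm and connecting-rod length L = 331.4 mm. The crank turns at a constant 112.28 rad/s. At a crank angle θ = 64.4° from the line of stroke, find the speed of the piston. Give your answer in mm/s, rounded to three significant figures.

ω = 112.3 rad/s
For an in-line slider-crank, x = r cosθ + √(L² − r² sin²θ), so v = −rω sinθ·[1 + r cosθ/√(L² − r² sin²θ)].
With r = 0.0695 m, L = 0.3314 m, θ = 64.4°: √(L² − r² sin²θ) = 0.32542 m.
v = −0.0695·112.3·0.90183·[1 + 0.0695·0.43209/0.32542] = -7.6868 m/s.
|v| = 7.6868 m/s = 7686.8 mm/s.

7690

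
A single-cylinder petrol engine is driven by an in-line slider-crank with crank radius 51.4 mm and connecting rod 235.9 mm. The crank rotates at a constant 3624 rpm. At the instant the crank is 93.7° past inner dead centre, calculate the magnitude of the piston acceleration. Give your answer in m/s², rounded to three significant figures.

2120

ω = 2π·3624/60 = 379.5 rad/s
x(θ) = r cosθ + √(L² − r² sin²θ); with ω constant, a = ω²·d²x/dθ².
d²x/dθ² = −r cosθ − r²(cos2θ)/√u − r⁴ sin²2θ/(4u^{3/2}),  u = L² − r² sin²θ = 0.0530179 m².
Substituting r = 0.0514 m, L = 0.2359 m, θ = 93.7°: d²x/dθ² = +0.014693 m.
a = ω²·d²x/dθ² = (379.5)²·(+0.014693) = +2116.1 m/s²;  |a| = 2116.1 m/s².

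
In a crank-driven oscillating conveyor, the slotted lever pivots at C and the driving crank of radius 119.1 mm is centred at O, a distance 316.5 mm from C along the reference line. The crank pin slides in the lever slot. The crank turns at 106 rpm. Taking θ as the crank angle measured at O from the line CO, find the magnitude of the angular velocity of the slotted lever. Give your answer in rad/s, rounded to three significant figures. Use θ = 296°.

2.31

ω = 11.1 rad/s (from 106 rpm).
Crank pin A relative to C: A = (d + r cosθ, r sinθ); lever angle φ = atan2(r sinθ, d + r cosθ).
Differentiating tanφ: φ̇ = rω(d cosθ + r)/(d² + r² + 2dr cosθ).
d² + r² + 2dr cosθ = |CA|² = 0.147406 m²;  d cosθ + r = +0.25784 m.
|ω_lever| = |0.1191·11.1·+0.25784| / 0.147406 = 2.3125 rad/s.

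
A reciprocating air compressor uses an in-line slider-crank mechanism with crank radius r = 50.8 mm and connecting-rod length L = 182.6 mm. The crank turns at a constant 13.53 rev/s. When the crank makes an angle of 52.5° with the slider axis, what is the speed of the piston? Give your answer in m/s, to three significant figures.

4.02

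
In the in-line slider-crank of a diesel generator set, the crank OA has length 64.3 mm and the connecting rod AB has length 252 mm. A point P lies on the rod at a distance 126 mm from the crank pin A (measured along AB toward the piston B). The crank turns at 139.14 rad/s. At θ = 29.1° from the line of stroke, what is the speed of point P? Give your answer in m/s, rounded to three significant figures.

ω = 139.1 rad/s.  Crank-pin speed |V_A| = rω = 8.9467 m/s, perpendicular to OA.
Rod angle: sinφ = −(r/L) sinθ ⇒ φ = -7.128°; ω_rod = −rω cosθ/√(L²−r²sin²θ) = -31.263 rad/s.
V_P = V_A + ω_rod × AP, with AP = 0.126 m along the rod.
Components: V_Px = −rω sinθ − a·ω_rod·sinφ = -4.8399 m/s;  V_Py = rω cosθ + a·ω_rod·cosφ = +3.9087 m/s.
|V_P| = √(V_Px² + V_Py²) = 6.2211 m/s.

6.22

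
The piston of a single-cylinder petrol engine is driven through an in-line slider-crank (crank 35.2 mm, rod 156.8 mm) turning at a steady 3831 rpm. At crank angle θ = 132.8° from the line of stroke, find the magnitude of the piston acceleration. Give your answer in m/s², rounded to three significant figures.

3930

ω = 2π·3831/60 = 401.2 rad/s
x(θ) = r cosθ + √(L² − r² sin²θ); with ω constant, a = ω²·d²x/dθ².
d²x/dθ² = −r cosθ − r²(cos2θ)/√u − r⁴ sin²2θ/(4u^{3/2}),  u = L² − r² sin²θ = 0.0239192 m².
Substituting r = 0.0352 m, L = 0.1568 m, θ = 132.8°: d²x/dθ² = +0.024428 m.
a = ω²·d²x/dθ² = (401.2)²·(+0.024428) = +3931.6 m/s²;  |a| = 3931.6 m/s².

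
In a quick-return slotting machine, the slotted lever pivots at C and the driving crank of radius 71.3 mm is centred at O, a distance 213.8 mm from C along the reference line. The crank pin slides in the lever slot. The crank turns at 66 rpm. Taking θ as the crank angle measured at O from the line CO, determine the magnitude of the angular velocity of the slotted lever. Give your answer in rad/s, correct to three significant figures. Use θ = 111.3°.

ω = 6.912 rad/s (from 66 rpm).
Crank pin A relative to C: A = (d + r cosθ, r sinθ); lever angle φ = atan2(r sinθ, d + r cosθ).
Differentiating tanφ: φ̇ = rω(d cosθ + r)/(d² + r² + 2dr cosθ).
d² + r² + 2dr cosθ = |CA|² = 0.0397194 m²;  d cosθ + r = -0.0063631 m.
|ω_lever| = |0.0713·6.912·-0.0063631| / 0.0397194 = 0.078946 rad/s.

0.0789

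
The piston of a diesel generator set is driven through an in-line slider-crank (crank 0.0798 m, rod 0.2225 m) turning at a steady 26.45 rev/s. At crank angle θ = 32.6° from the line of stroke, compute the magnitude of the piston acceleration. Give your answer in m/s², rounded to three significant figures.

2220

ω = 2π·26.4 = 166.2 rad/s
x(θ) = r cosθ + √(L² − r² sin²θ); with ω constant, a = ω²·d²x/dθ².
d²x/dθ² = −r cosθ − r²(cos2θ)/√u − r⁴ sin²2θ/(4u^{3/2}),  u = L² − r² sin²θ = 0.0476578 m².
Substituting r = 0.0798 m, L = 0.2225 m, θ = 32.6°: d²x/dθ² = -0.080266 m.
a = ω²·d²x/dθ² = (166.2)²·(-0.080266) = -2216.9 m/s²;  |a| = 2216.9 m/s².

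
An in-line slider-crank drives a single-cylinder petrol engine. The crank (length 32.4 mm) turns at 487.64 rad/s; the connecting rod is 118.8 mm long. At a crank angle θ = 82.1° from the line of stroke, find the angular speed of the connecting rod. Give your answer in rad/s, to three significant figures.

19.0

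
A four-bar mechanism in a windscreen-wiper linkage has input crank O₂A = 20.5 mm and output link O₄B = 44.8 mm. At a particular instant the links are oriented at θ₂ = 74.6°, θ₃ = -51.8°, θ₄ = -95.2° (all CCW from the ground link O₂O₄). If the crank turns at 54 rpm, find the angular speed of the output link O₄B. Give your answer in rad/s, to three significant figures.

3.03

ω₂ = 5.655 rad/s (from 54 rpm).
Differentiating the loop-closure r₂e^{iθ₂}+r₃e^{iθ₃}=r₁+r₄e^{iθ₄} gives r₂ω₂e^{iθ₂}+r₃ω₃e^{iθ₃}=r₄ω₄e^{iθ₄}.
Eliminating the other unknown: ω₄ = r₂ω₂ sin(θ₂−θ₃) / [r₄ sin(θ₄−θ₃)].
Numerator sine = +0.80489; denominator sine = -0.68709.
Result = 0.0205·5.655·(+0.80489) / (0.0448·(-0.68709)) = -3.0313 rad/s; magnitude 3.0313 rad/s.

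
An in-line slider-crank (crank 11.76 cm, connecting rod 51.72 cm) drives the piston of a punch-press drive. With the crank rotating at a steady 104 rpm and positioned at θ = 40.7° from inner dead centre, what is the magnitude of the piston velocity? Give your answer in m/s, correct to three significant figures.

ω = 2π·104/60 = 10.89 rad/s
For an in-line slider-crank, x = r cosθ + √(L² − r² sin²θ), so v = −rω sinθ·[1 + r cosθ/√(L² − r² sin²θ)].
With r = 0.1176 m, L = 0.5172 m, θ = 40.7°: √(L² − r² sin²θ) = 0.51148 m.
v = −0.1176·10.89·0.65210·[1 + 0.1176·0.75813/0.51148] = -0.98077 m/s.
|v| = 0.98077 m/s.

0.981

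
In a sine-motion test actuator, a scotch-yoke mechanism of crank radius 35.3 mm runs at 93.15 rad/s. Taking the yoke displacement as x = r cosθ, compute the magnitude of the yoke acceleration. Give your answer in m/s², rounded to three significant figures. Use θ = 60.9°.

149

ω = 93.15 rad/s
x = r cosθ ⇒ ẍ = −rω² cosθ (ω constant).
|a| = rω²|cosθ| = 0.0353·(93.15)²·|cos 60.9°| = 148.96 m/s².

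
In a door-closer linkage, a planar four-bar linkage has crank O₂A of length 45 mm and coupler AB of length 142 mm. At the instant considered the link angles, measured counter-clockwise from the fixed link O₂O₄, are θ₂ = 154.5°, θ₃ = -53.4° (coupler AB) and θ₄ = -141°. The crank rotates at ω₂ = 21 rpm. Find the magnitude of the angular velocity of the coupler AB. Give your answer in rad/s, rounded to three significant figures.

ω₂ = 2.199 rad/s (from 21 rpm).
Differentiating the loop-closure r₂e^{iθ₂}+r₃e^{iθ₃}=r₁+r₄e^{iθ₄} gives r₂ω₂e^{iθ₂}+r₃ω₃e^{iθ₃}=r₄ω₄e^{iθ₄}.
Eliminating the other unknown: ω₃ = r₂ω₂ sin(θ₄−θ₂) / [r₃ sin(θ₃−θ₄)].
Numerator sine = +0.90259; denominator sine = +0.99912.
Result = 0.045·2.199·(+0.90259) / (0.142·(+0.99912)) = +0.62957 rad/s; magnitude 0.62957 rad/s.

0.630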